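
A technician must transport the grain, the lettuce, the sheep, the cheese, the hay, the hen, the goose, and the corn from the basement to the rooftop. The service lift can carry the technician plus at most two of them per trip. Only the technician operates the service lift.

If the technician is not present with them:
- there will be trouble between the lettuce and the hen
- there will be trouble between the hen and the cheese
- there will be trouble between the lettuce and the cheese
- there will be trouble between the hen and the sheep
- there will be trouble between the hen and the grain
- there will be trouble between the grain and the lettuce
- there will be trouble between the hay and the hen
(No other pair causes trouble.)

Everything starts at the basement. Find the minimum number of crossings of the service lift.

Counting alone: the technician can take at most 2 across per trip to the rooftop, so moving all 8 needs at least 4 loaded trips out, with a return between consecutive ones — at least 7 crossings.
The safety rule pushes this higher. Following every safe sequence of crossings, the most of the 8 that can be at the rooftop as the service lift arrives there on crossings 7, 9, 11 is 5, 6, 7 respectively — never all 8.
So no plan with fewer than 13 crossings exists, and this one achieves 13:
1. Technician goes to the rooftop with the hen and the lettuce.
2. Technician goes back to the basement with the lettuce.
3. Technician goes to the rooftop with the cheese and the grain.
4. Technician goes back to the basement with the hen.
5. Technician goes to the rooftop with the hen and the sheep.
6. Technician goes back to the basement with the hen.
7. Technician goes to the rooftop with the hay and the lettuce.
8. Technician goes back to the basement with the lettuce.
9. Technician goes to the rooftop with the goose and the lettuce.
10. Technician goes back to the basement with the lettuce.
11. Technician goes to the rooftop with the corn and the lettuce.
12. Technician goes back to the basement with the lettuce.
13. Technician goes to the rooftop with the hen and the lettuce.

13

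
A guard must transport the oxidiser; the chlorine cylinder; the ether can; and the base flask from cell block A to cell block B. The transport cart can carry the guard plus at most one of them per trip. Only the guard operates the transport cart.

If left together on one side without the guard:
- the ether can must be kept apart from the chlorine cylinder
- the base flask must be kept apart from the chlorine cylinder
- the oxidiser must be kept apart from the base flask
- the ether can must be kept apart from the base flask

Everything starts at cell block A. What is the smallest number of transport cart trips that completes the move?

Whatever the first load, the items left behind include a forbidden pair without the guard. No opening move is safe, so no plan exists.

impossible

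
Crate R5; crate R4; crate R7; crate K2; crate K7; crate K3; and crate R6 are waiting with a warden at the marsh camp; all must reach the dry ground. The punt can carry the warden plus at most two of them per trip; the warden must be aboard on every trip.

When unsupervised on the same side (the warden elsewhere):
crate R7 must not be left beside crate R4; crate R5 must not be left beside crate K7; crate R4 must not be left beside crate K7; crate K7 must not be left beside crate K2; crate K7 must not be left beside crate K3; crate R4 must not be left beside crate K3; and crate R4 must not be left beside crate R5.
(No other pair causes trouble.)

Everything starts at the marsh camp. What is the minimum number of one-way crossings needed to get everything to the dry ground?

11

Counting alone: the warden can take at most 2 across per trip to the dry ground, so moving all 7 needs at least 4 loaded trips out, with a return between consecutive ones — at least 7 crossings.
The safety rule pushes this higher. Following every safe sequence of crossings, the most of the 7 that can be at the dry ground as the punt arrives there on crossings 7, 9 is 5, 6 respectively — never all 7.
So no plan with fewer than 11 crossings exists, and this one achieves 11:
1. Warden goes to the dry ground with crate K7 and crate R4.  [the marsh camp: crate K2, crate K3, crate R5, crate R6, crate R7 | the dry ground: crate K7, crate R4]
2. Warden goes back to the marsh camp with crate R4.  [the marsh camp: crate K2, crate K3, crate R4, crate R5, crate R6, crate R7 | the dry ground: crate K7]
3. Warden goes to the dry ground with crate R4 and crate R7.  [the marsh camp: crate K2, crate K3, crate R5, crate R6 | the dry ground: crate K7, crate R4, crate R7]
4. Warden goes back to the marsh camp with crate R4.  [the marsh camp: crate K2, crate K3, crate R4, crate R5, crate R6 | the dry ground: crate K7, crate R7]
5. Warden goes to the dry ground with crate K3 and crate R5.  [the marsh camp: crate K2, crate R4, crate R6 | the dry ground: crate K3, crate K7, crate R5, crate R7]
6. Warden goes back to the marsh camp with crate K7.  [the marsh camp: crate K2, crate K7, crate R4, crate R6 | the dry ground: crate K3, crate R5, crate R7]
7. Warden goes to the dry ground with crate K2 and crate R4.  [the marsh camp: crate K7, crate R6 | the dry ground: crate K2, crate K3, crate R4, crate R5, crate R7]
8. Warden goes back to the marsh camp with crate R4.  [the marsh camp: crate K7, crate R4, crate R6 | the dry ground: crate K2, crate K3, crate R5, crate R7]
9. Warden goes to the dry ground with crate R4 and crate R6.  [the marsh camp: crate K7 | the dry ground: crate K2, crate K3, crate R4, crate R5, crate R6, crate R7]
10. Warden goes back to the marsh camp with crate R4.  [the marsh camp: crate K7, crate R4 | the dry ground: crate K2, crate K3, crate R5, crate R6, crate R7]
11. Warden goes to the dry ground with crate K7 and crate R4.  [the marsh camp: — | the dry ground: crate K2, crate K3, crate K7, crate R4, crate R5, crate R6, crate R7]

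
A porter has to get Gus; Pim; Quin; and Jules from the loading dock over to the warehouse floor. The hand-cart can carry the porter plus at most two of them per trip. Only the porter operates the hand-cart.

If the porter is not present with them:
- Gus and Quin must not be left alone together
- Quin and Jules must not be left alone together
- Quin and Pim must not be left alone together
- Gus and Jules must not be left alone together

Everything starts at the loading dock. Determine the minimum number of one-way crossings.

5

Counting alone: the porter can take at most 2 across per trip to the warehouse floor, so moving all 4 needs at least 2 loaded trips out, with a return between consecutive ones — at least 3 crossings.
The safety rule pushes this higher. Following every safe sequence of crossings, the most of the 4 that can be at the warehouse floor as the hand-cart arrives there on crossing 3 is 3 — never all 4.
So no plan with fewer than 5 crossings exists, and this one achieves 5:
1. Porter goes to the warehouse floor with Gus and Quin.
2. Porter goes back to the loading dock with Gus.
3. Porter goes to the warehouse floor with Gus and Pim.
4. Porter goes back to the loading dock with Quin.
5. Porter goes to the warehouse floor with Jules and Quin.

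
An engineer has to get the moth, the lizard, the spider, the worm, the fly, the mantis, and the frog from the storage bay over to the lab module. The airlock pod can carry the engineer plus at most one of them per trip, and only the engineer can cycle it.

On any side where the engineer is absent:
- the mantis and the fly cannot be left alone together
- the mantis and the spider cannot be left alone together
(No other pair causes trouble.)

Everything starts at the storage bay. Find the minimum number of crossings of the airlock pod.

15

Counting alone: the engineer can take at most 1 across per trip to the lab module, so moving all 7 needs at least 7 loaded trips out, with a return between consecutive ones — at least 13 crossings.
The safety rule pushes this higher. Following every safe sequence of crossings, the most of the 7 that can be at the lab module as the airlock pod arrives there on crossing 13 is 6 — never all 7.
So no plan with fewer than 15 crossings exists, and this one achieves 15:
1. Engineer goes to the lab module with the mantis.  [the storage bay: the fly, the frog, the lizard, the moth, the spider, the worm | the lab module: the mantis]
2. Engineer goes back to the storage bay alone.  [the storage bay: the fly, the frog, the lizard, the moth, the spider, the worm | the lab module: the mantis]
3. Engineer goes to the lab module with the moth.  [the storage bay: the fly, the frog, the lizard, the spider, the worm | the lab module: the mantis, the moth]
4. Engineer goes back to the storage bay alone.  [the storage bay: the fly, the frog, the lizard, the spider, the worm | the lab module: the mantis, the moth]
5. Engineer goes to the lab module with the lizard.  [the storage bay: the fly, the frog, the spider, the worm | the lab module: the lizard, the mantis, the moth]
6. Engineer goes back to the storage bay alone.  [the storage bay: the fly, the frog, the spider, the worm | the lab module: the lizard, the mantis, the moth]
7. Engineer goes to the lab module with the spider.  [the storage bay: the fly, the frog, the worm | the lab module: the lizard, the mantis, the moth, the spider]
8. Engineer goes back to the storage bay with the mantis.  [the storage bay: the fly, the frog, the mantis, the worm | the lab module: the lizard, the moth, the spider]
9. Engineer goes to the lab module with the fly.  [the storage bay: the frog, the mantis, the worm | the lab module: the fly, the lizard, the moth, the spider]
10. Engineer goes back to the storage bay alone.  [the storage bay: the frog, the mantis, the worm | the lab module: the fly, the lizard, the moth, the spider]
11. Engineer goes to the lab module with the worm.  [the storage bay: the frog, the mantis | the lab module: the fly, the lizard, the moth, the spider, the worm]
12. Engineer goes back to the storage bay alone.  [the storage bay: the frog, the mantis | the lab module: the fly, the lizard, the moth, the spider, the worm]
13. Engineer goes to the lab module with the frog.  [the storage bay: the mantis | the lab module: the fly, the frog, the lizard, the moth, the spider, the worm]
14. Engineer goes back to the storage bay alone.  [the storage bay: the mantis | the lab module: the fly, the frog, the lizard, the moth, the spider, the worm]
15. Engineer goes to the lab module with the mantis.  [the storage bay: — | the lab module: the fly, the frog, the lizard, the mantis, the moth, the spider, the worm]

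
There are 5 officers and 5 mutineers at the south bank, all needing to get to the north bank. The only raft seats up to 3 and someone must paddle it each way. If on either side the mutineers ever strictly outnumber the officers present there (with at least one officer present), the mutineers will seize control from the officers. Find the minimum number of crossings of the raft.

Counting alone: each trip to the north bank takes at most 3 across and each return brings at least 1 back, so after t trips out (and t−1 returns) at most 3t − (t−1) of the 10 are across; that first reaches 10 at t = 5, so at least 9 crossings are needed.
The safety rule pushes this higher. Following every safe sequence of crossings, the most of the 10 that can be at the north bank as the raft arrives there on crossing 9 is 9 — never all 10.
So no plan with fewer than 11 crossings exists, and this one achieves 11:
1. 2 mutineers → the north bank.  (the south bank: 5O 3M; the north bank: 0O 2M)
2. 1 mutineer ← the south bank.  (the south bank: 5O 4M; the north bank: 0O 1M)
3. 3 mutineers → the north bank.  (the south bank: 5O 1M; the north bank: 0O 4M)
4. 1 mutineer ← the south bank.  (the south bank: 5O 2M; the north bank: 0O 3M)
5. 3 officers → the north bank.  (the south bank: 2O 2M; the north bank: 3O 3M)
6. 1 officer and 1 mutineer ← the south bank.  (the south bank: 3O 3M; the north bank: 2O 2M)
7. 3 officers → the north bank.  (the south bank: 0O 3M; the north bank: 5O 2M)
8. 1 mutineer ← the south bank.  (the south bank: 0O 4M; the north bank: 5O 1M)
9. 2 mutineers → the north bank.  (the south bank: 0O 2M; the north bank: 5O 3M)
10. 1 mutineer ← the south bank.  (the south bank: 0O 3M; the north bank: 5O 2M)
11. 3 mutineers → the north bank.  (the south bank: 0O 0M; the north bank: 5O 5M)

11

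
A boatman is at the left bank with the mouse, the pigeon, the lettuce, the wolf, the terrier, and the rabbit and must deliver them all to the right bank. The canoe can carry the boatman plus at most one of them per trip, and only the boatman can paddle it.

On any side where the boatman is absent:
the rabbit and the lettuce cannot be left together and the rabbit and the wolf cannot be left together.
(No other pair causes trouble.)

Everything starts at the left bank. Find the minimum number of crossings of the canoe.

13

Counting alone: the boatman can take at most 1 across per trip to the right bank, so moving all 6 needs at least 6 loaded trips out, with a return between consecutive ones — at least 11 crossings.
The safety rule pushes this higher. Following every safe sequence of crossings, the most of the 6 that can be at the right bank as the canoe arrives there on crossing 11 is 5 — never all 6.
So no plan with fewer than 13 crossings exists, and this one achieves 13:
1. Boatman goes to the right bank with the rabbit.  [the left bank: the lettuce, the mouse, the pigeon, the terrier, the wolf | the right bank: the rabbit]
2. Boatman goes back to the left bank alone.  [the left bank: the lettuce, the mouse, the pigeon, the terrier, the wolf | the right bank: the rabbit]
3. Boatman goes to the right bank with the mouse.  [the left bank: the lettuce, the pigeon, the terrier, the wolf | the right bank: the mouse, the rabbit]
4. Boatman goes back to the left bank alone.  [the left bank: the lettuce, the pigeon, the terrier, the wolf | the right bank: the mouse, the rabbit]
5. Boatman goes to the right bank with the pigeon.  [the left bank: the lettuce, the terrier, the wolf | the right bank: the mouse, the pigeon, the rabbit]
6. Boatman goes back to the left bank alone.  [the left bank: the lettuce, the terrier, the wolf | the right bank: the mouse, the pigeon, the rabbit]
7. Boatman goes to the right bank with the lettuce.  [the left bank: the terrier, the wolf | the right bank: the lettuce, the mouse, the pigeon, the rabbit]
8. Boatman goes back to the left bank with the rabbit.  [the left bank: the rabbit, the terrier, the wolf | the right bank: the lettuce, the mouse, the pigeon]
9. Boatman goes to the right bank with the wolf.  [the left bank: the rabbit, the terrier | the right bank: the lettuce, the mouse, the pigeon, the wolf]
10. Boatman goes back to the left bank alone.  [the left bank: the rabbit, the terrier | the right bank: the lettuce, the mouse, the pigeon, the wolf]
11. Boatman goes to the right bank with the terrier.  [the left bank: the rabbit | the right bank: the lettuce, the mouse, the pigeon, the terrier, the wolf]
12. Boatman goes back to the left bank alone.  [the left bank: the rabbit | the right bank: the lettuce, the mouse, the pigeon, the terrier, the wolf]
13. Boatman goes to the right bank with the rabbit.  [the left bank: — | the right bank: the lettuce, the mouse, the pigeon, the rabbit, the terrier, the wolf]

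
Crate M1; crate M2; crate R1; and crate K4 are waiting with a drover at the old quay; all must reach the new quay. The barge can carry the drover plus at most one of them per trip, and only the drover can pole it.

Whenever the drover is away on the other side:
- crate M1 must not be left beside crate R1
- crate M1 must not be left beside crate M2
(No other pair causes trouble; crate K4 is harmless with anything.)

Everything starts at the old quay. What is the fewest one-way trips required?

Counting alone: the drover can take at most 1 across per trip to the new quay, so moving all 4 needs at least 4 loaded trips out, with a return between consecutive ones — at least 7 crossings.
The safety rule pushes this higher. Following every safe sequence of crossings, the most of the 4 that can be at the new quay as the barge arrives there on crossing 7 is 3 — never all 4.
So no plan with fewer than 9 crossings exists, and this one achieves 9:
1. Drover goes to the new quay with crate M1.
2. Drover goes back to the old quay alone.
3. Drover goes to the new quay with crate M2.
4. Drover goes back to the old quay with crate M1.
5. Drover goes to the new quay with crate R1.
6. Drover goes back to the old quay alone.
7. Drover goes to the new quay with crate K4.
8. Drover goes back to the old quay alone.
9. Drover goes to the new quay with crate M1.

9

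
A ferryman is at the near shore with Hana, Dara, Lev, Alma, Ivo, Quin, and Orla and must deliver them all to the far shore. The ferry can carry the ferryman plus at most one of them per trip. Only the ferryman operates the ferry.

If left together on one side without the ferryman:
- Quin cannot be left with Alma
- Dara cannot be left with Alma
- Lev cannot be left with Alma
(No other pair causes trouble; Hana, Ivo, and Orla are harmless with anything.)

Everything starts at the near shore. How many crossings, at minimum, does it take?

Following every safe sequence of crossings from the start, the most of the 7 that can be at the far shore as the ferry arrives there on crossings 1, 3, 5, 7, 9 is 1, 2, 3, 4, 5 respectively; the best ever achieved is 5 of 7.
From crossing 11 on, no configuration arises that was not already reachable earlier: only 72 distinct safe configurations (who is on which side, and where the ferry is) can ever be reached, none of them has everyone across, and every continuation just revisits them. So no valid plan exists.

impossible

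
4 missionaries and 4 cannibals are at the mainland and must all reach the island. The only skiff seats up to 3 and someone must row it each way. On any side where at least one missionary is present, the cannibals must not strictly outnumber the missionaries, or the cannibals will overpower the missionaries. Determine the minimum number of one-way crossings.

9

Counting alone: each trip to the island takes at most 3 across and each return brings at least 1 back, so after t trips out (and t−1 returns) at most 3t − (t−1) of the 8 are across; that first reaches 8 at t = 4, so at least 7 crossings are needed.
The safety rule pushes this higher. Following every safe sequence of crossings, the most of the 8 that can be at the island as the skiff arrives there on crossing 7 is 7 — never all 8.
So no plan with fewer than 9 crossings exists, and this one achieves 9:
1. 2 cannibals → the island.  (the mainland: 4M 2C; the island: 0M 2C)
2. 1 cannibal ← the mainland.  (the mainland: 4M 3C; the island: 0M 1C)
3. 3 cannibals → the island.  (the mainland: 4M 0C; the island: 0M 4C)
4. 1 cannibal ← the mainland.  (the mainland: 4M 1C; the island: 0M 3C)
5. 3 missionaries → the island.  (the mainland: 1M 1C; the island: 3M 3C)
6. 1 missionary and 1 cannibal ← the mainland.  (the mainland: 2M 2C; the island: 2M 2C)
7. 2 missionaries → the island.  (the mainland: 0M 2C; the island: 4M 2C)
8. 1 cannibal ← the mainland.  (the mainland: 0M 3C; the island: 4M 1C)
9. 3 cannibals → the island.  (the mainland: 0M 0C; the island: 4M 4C)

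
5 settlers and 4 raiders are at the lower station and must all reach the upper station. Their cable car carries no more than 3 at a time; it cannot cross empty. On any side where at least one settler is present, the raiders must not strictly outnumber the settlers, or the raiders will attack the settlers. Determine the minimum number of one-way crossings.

7

Counting alone: each trip to the upper station takes at most 3 across and each return brings at least 1 back, so after t trips out (and t−1 returns) at most 3t − (t−1) of the 9 are across; that first reaches 9 at t = 4, so at least 7 crossings are needed.
The plan below uses exactly 7 crossings, so it is optimal:
1. 3 raiders → the upper station.  (the lower station: 5S 1R; the upper station: 0S 3R)
2. 1 raider ← the lower station.  (the lower station: 5S 2R; the upper station: 0S 2R)
3. 3 settlers → the upper station.  (the lower station: 2S 2R; the upper station: 3S 2R)
4. 1 settler ← the lower station.  (the lower station: 3S 2R; the upper station: 2S 2R)
5. 2 settlers and 1 raider → the upper station.  (the lower station: 1S 1R; the upper station: 4S 3R)
6. 1 settler ← the lower station.  (the lower station: 2S 1R; the upper station: 3S 3R)
7. 2 settlers and 1 raider → the upper station.  (the lower station: 0S 0R; the upper station: 5S 4R)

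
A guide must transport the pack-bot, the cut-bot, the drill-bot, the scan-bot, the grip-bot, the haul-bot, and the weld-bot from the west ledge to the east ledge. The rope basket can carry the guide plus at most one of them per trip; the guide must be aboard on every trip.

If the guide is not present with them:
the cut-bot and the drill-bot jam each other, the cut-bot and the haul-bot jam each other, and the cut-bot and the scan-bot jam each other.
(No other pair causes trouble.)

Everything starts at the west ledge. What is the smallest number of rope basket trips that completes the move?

Following every safe sequence of crossings from the start, the most of the 7 that can be at the east ledge as the rope basket arrives there on crossings 1, 3, 5, 7, 9 is 1, 2, 3, 4, 5 respectively; the best ever achieved is 5 of 7.
From crossing 11 on, no configuration arises that was not already reachable earlier: only 72 distinct safe configurations (who is on which side, and where the rope basket is) can ever be reached, none of them has everyone across, and every continuation just revisits them. So no valid plan exists.

impossible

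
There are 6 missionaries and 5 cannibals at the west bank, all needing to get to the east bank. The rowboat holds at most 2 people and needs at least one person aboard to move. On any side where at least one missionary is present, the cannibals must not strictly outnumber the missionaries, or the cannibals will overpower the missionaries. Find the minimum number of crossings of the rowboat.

Counting alone: each trip to the east bank takes at most 2 across and each return brings at least 1 back, so after t trips out (and t−1 returns) at most 2t − (t−1) of the 11 are across; that first reaches 11 at t = 10, so at least 19 crossings are needed.
The plan below uses exactly 19 crossings, so it is optimal:
1. 2 cannibals → the east bank.  (the west bank: 6M 3C; the east bank: 0M 2C)
2. 1 cannibal ← the west bank.  (the west bank: 6M 4C; the east bank: 0M 1C)
3. 2 cannibals → the east bank.  (the west bank: 6M 2C; the east bank: 0M 3C)
4. 1 cannibal ← the west bank.  (the west bank: 6M 3C; the east bank: 0M 2C)
5. 2 missionaries → the east bank.  (the west bank: 4M 3C; the east bank: 2M 2C)
6. 1 cannibal ← the west bank.  (the west bank: 4M 4C; the east bank: 2M 1C)
7. 1 missionary and 1 cannibal → the east bank.  (the west bank: 3M 3C; the east bank: 3M 2C)
8. 1 missionary ← the west bank.  (the west bank: 4M 3C; the east bank: 2M 2C)
9. 1 missionary and 1 cannibal → the east bank.  (the west bank: 3M 2C; the east bank: 3M 3C)
10. 1 cannibal ← the west bank.  (the west bank: 3M 3C; the east bank: 3M 2C)
11. 1 missionary and 1 cannibal → the east bank.  (the west bank: 2M 2C; the east bank: 4M 3C)
12. 1 missionary ← the west bank.  (the west bank: 3M 2C; the east bank: 3M 3C)
13. 1 missionary and 1 cannibal → the east bank.  (the west bank: 2M 1C; the east bank: 4M 4C)
14. 1 cannibal ← the west bank.  (the west bank: 2M 2C; the east bank: 4M 3C)
15. 1 missionary and 1 cannibal → the east bank.  (the west bank: 1M 1C; the east bank: 5M 4C)
16. 1 missionary ← the west bank.  (the west bank: 2M 1C; the east bank: 4M 4C)
17. 1 missionary and 1 cannibal → the east bank.  (the west bank: 1M 0C; the east bank: 5M 5C)
18. 1 cannibal ← the west bank.  (the west bank: 1M 1C; the east bank: 5M 4C)
19. 1 missionary and 1 cannibal → the east bank.  (the west bank: 0M 0C; the east bank: 6M 5C)

19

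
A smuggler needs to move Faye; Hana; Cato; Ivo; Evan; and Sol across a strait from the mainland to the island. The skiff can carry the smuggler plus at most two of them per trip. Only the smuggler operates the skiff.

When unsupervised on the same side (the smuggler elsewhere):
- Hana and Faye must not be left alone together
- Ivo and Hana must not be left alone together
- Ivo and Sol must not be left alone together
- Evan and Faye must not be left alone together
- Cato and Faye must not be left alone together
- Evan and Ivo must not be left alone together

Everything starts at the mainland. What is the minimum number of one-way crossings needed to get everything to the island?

Counting alone: the smuggler can take at most 2 across per trip to the island, so moving all 6 needs at least 3 loaded trips out, with a return between consecutive ones — at least 5 crossings.
The safety rule pushes this higher. Following every safe sequence of crossings, the most of the 6 that can be at the island as the skiff arrives there on crossing 5 is 4 — never all 6.
So no plan with fewer than 7 crossings exists, and this one achieves 7:
1. Smuggler goes to the island with Faye and Ivo.
2. Smuggler goes back to the mainland alone.
3. Smuggler goes to the island with Cato and Hana.
4. Smuggler goes back to the mainland with Faye and Ivo.
5. Smuggler goes to the island with Evan and Sol.
6. Smuggler goes back to the mainland alone.
7. Smuggler goes to the island with Faye and Ivo.

7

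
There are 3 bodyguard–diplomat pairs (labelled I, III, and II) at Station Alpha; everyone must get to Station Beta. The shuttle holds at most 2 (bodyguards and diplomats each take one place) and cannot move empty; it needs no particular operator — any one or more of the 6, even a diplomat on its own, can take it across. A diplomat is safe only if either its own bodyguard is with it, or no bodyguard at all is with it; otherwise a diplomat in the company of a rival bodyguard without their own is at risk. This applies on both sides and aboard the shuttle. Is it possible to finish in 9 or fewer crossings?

No

Counting alone: each trip to Station Beta takes at most 2 across and each return brings at least 1 back, so after t trips out (and t−1 returns) at most 2t − (t−1) of the 6 are across; that first reaches 6 at t = 5, so at least 9 crossings are needed.
The safety rule pushes this higher. Following every safe sequence of crossings, the most of the 6 that can be at Station Beta as the shuttle arrives there on crossing 9 is 5 — never all 6.
So the move cannot be finished within 9 crossings. (The shortest complete plan takes 11:)
1. bodyguard I and diplomat I cross → Station Beta.
2. bodyguard I crosses ← Station Alpha.
3. diplomat II and diplomat III cross → Station Beta.
4. diplomat I crosses ← Station Alpha.
5. bodyguard II and bodyguard III cross → Station Beta.
6. bodyguard III and diplomat III cross ← Station Alpha.
7. bodyguard I and bodyguard III cross → Station Beta.
8. diplomat II crosses ← Station Alpha.
9. diplomat I and diplomat III cross → Station Beta.
10. bodyguard II crosses ← Station Alpha.
11. bodyguard II and diplomat II cross → Station Beta.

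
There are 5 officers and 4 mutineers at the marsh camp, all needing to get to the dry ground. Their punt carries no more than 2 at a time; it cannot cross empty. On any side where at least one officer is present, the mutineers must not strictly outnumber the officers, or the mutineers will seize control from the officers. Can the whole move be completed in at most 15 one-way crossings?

Yes

Yes — this plan uses 15 crossings (≤ 15):
1. 2 mutineers → the dry ground.  (the marsh camp: 5O 2M; the dry ground: 0O 2M)
2. 1 mutineer ← the marsh camp.  (the marsh camp: 5O 3M; the dry ground: 0O 1M)
3. 2 mutineers → the dry ground.  (the marsh camp: 5O 1M; the dry ground: 0O 3M)
4. 1 mutineer ← the marsh camp.  (the marsh camp: 5O 2M; the dry ground: 0O 2M)
5. 2 officers → the dry ground.  (the marsh camp: 3O 2M; the dry ground: 2O 2M)
6. 1 mutineer ← the marsh camp.  (the marsh camp: 3O 3M; the dry ground: 2O 1M)
7. 1 officer and 1 mutineer → the dry ground.  (the marsh camp: 2O 2M; the dry ground: 3O 2M)
8. 1 officer ← the marsh camp.  (the marsh camp: 3O 2M; the dry ground: 2O 2M)
9. 1 officer and 1 mutineer → the dry ground.  (the marsh camp: 2O 1M; the dry ground: 3O 3M)
10. 1 mutineer ← the marsh camp.  (the marsh camp: 2O 2M; the dry ground: 3O 2M)
11. 1 officer and 1 mutineer → the dry ground.  (the marsh camp: 1O 1M; the dry ground: 4O 3M)
12. 1 officer ← the marsh camp.  (the marsh camp: 2O 1M; the dry ground: 3O 3M)
13. 1 officer and 1 mutineer → the dry ground.  (the marsh camp: 1O 0M; the dry ground: 4O 4M)
14. 1 mutineer ← the marsh camp.  (the marsh camp: 1O 1M; the dry ground: 4O 3M)
15. 1 officer and 1 mutineer → the dry ground.  (the marsh camp: 0O 0M; the dry ground: 5O 4M)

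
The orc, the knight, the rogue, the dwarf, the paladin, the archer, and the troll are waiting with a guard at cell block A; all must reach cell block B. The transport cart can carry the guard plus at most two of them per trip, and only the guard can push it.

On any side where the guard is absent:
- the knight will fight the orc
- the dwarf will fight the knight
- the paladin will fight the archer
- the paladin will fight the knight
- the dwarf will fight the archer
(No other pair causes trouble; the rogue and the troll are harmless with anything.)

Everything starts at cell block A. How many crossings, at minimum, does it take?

9

Counting alone: the guard can take at most 2 across per trip to cell block B, so moving all 7 needs at least 4 loaded trips out, with a return between consecutive ones — at least 7 crossings.
The safety rule pushes this higher. Following every safe sequence of crossings, the most of the 7 that can be at cell block B as the transport cart arrives there on crossing 7 is 6 — never all 7.
So no plan with fewer than 9 crossings exists, and this one achieves 9:
1. Guard goes to cell block B with the archer and the knight.  [cell block A: the dwarf, the orc, the paladin, the rogue, the troll | cell block B: the archer, the knight]
2. Guard goes back to cell block A alone.  [cell block A: the dwarf, the orc, the paladin, the rogue, the troll | cell block B: the archer, the knight]
3. Guard goes to cell block B with the orc.  [cell block A: the dwarf, the paladin, the rogue, the troll | cell block B: the archer, the knight, the orc]
4. Guard goes back to cell block A with the knight.  [cell block A: the dwarf, the knight, the paladin, the rogue, the troll | cell block B: the archer, the orc]
5. Guard goes to cell block B with the dwarf and the paladin.  [cell block A: the knight, the rogue, the troll | cell block B: the archer, the dwarf, the orc, the paladin]
6. Guard goes back to cell block A with the archer.  [cell block A: the archer, the knight, the rogue, the troll | cell block B: the dwarf, the orc, the paladin]
7. Guard goes to cell block B with the rogue and the troll.  [cell block A: the archer, the knight | cell block B: the dwarf, the orc, the paladin, the rogue, the troll]
8. Guard goes back to cell block A alone.  [cell block A: the archer, the knight | cell block B: the dwarf, the orc, the paladin, the rogue, the troll]
9. Guard goes to cell block B with the archer and the knight.  [cell block A: — | cell block B: the archer, the dwarf, the knight, the orc, the paladin, the rogue, the troll]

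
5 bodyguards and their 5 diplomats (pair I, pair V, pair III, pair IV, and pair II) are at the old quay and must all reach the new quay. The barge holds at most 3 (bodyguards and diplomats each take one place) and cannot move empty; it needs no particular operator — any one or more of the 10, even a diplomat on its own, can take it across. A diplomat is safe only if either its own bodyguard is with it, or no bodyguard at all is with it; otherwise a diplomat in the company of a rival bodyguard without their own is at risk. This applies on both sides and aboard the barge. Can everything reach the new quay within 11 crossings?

Yes

Yes — this plan uses 11 crossings (≤ 11):
1. bodyguard I and diplomat I cross → the new quay.
2. bodyguard I crosses ← the old quay.
3. diplomat III, diplomat IV, and diplomat V cross → the new quay.
4. diplomat I crosses ← the old quay.
5. bodyguard III, bodyguard IV, and bodyguard V cross → the new quay.
6. bodyguard V and diplomat V cross ← the old quay.
7. bodyguard I, bodyguard II, and bodyguard V cross → the new quay.
8. diplomat III crosses ← the old quay.
9. diplomat I and diplomat V cross → the new quay.
10. diplomat I crosses ← the old quay.
11. diplomat I, diplomat II, and diplomat III cross → the new quay.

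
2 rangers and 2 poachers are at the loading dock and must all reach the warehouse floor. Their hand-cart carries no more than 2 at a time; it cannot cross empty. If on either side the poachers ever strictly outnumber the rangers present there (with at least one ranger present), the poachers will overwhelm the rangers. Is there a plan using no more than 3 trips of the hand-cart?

No

Counting alone: each trip to the warehouse floor takes at most 2 across and each return brings at least 1 back, so after t trips out (and t−1 returns) at most 2t − (t−1) of the 4 are across; that first reaches 4 at t = 3, so at least 5 crossings are needed.
Since 3 < 5, 3 crossings cannot be enough. (The shortest complete plan in fact takes 5:)
1. 2 poachers → the warehouse floor.  (the loading dock: 2R 0P; the warehouse floor: 0R 2P)
2. 1 poacher ← the loading dock.  (the loading dock: 2R 1P; the warehouse floor: 0R 1P)
3. 2 rangers → the warehouse floor.  (the loading dock: 0R 1P; the warehouse floor: 2R 1P)
4. 1 poacher ← the loading dock.  (the loading dock: 0R 2P; the warehouse floor: 2R 0P)
5. 2 poachers → the warehouse floor.  (the loading dock: 0R 0P; the warehouse floor: 2R 2P)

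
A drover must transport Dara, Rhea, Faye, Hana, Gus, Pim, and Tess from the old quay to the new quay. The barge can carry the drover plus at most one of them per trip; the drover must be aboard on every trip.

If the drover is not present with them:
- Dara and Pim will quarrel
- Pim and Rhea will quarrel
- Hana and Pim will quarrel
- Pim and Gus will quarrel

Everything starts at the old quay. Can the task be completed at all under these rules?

Following every safe sequence of crossings from the start, the most of the 7 that can be at the new quay as the barge arrives there on crossings 1, 3, 5, 7 is 1, 2, 3, 4 respectively; the best ever achieved is 4 of 7.
From crossing 9 on, no configuration arises that was not already reachable earlier: only 44 distinct safe configurations (who is on which side, and where the barge is) can ever be reached, none of them has everyone across, and every continuation just revisits them. So no valid plan exists.

No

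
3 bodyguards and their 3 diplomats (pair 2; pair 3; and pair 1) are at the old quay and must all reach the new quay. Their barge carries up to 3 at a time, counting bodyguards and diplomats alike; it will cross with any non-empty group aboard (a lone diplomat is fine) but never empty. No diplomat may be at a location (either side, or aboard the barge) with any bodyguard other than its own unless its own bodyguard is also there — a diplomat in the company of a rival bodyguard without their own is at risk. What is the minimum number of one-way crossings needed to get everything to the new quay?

Counting alone: each trip to the new quay takes at most 3 across and each return brings at least 1 back, so after t trips out (and t−1 returns) at most 3t − (t−1) of the 6 are across; that first reaches 6 at t = 3, so at least 5 crossings are needed.
The plan below uses exactly 5 crossings, so it is optimal:
1. bodyguard 2 and diplomat 2 cross → the new quay.
2. bodyguard 2 crosses ← the old quay.
3. bodyguard 1, bodyguard 2, and bodyguard 3 cross → the new quay.
4. diplomat 2 crosses ← the old quay.
5. diplomat 1, diplomat 2, and diplomat 3 cross → the new quay.

5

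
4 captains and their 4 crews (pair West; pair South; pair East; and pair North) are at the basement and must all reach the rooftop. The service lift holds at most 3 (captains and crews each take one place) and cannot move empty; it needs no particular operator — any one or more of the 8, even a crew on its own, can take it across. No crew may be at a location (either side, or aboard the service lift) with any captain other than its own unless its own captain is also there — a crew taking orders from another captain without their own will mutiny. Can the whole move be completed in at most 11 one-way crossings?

Yes

Yes — this plan uses 9 crossings (≤ 11):
1. captain West and crew West cross → the rooftop.
2. captain West crosses ← the basement.
3. captain South, captain West, and crew South cross → the rooftop.
4. captain West and crew West cross ← the basement.
5. captain East, captain North, and captain West cross → the rooftop.
6. crew South crosses ← the basement.
7. crew South and crew West cross → the rooftop.
8. crew West crosses ← the basement.
9. crew East, crew North, and crew West cross → the rooftop.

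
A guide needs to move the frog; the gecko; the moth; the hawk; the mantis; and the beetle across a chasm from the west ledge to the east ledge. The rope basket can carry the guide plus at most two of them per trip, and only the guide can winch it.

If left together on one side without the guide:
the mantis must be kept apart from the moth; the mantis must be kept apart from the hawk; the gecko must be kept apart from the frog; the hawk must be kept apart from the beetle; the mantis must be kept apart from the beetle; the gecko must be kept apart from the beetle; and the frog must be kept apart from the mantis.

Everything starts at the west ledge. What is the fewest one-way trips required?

Whatever the first load, the items left behind include a forbidden pair without the guide. No opening move is safe, so no plan exists.

impossible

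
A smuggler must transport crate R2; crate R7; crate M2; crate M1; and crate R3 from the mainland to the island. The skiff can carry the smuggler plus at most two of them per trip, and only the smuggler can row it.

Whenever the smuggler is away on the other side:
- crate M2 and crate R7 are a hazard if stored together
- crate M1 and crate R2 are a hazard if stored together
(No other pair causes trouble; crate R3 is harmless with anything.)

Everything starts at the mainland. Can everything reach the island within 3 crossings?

No

Counting alone: the smuggler can take at most 2 across per trip to the island, so moving all 5 needs at least 3 loaded trips out, with a return between consecutive ones — at least 5 crossings.
Since 3 < 5, 3 crossings cannot be enough. (The shortest complete plan in fact takes 5:)
1. Smuggler goes to the island with crate R2 and crate R7.  [the mainland: crate M1, crate M2, crate R3 | the island: crate R2, crate R7]
2. Smuggler goes back to the mainland alone.  [the mainland: crate M1, crate M2, crate R3 | the island: crate R2, crate R7]
3. Smuggler goes to the island with crate R3.  [the mainland: crate M1, crate M2 | the island: crate R2, crate R3, crate R7]
4. Smuggler goes back to the mainland alone.  [the mainland: crate M1, crate M2 | the island: crate R2, crate R3, crate R7]
5. Smuggler goes to the island with crate M1 and crate M2.  [the mainland: — | the island: crate M1, crate M2, crate R2, crate R3, crate R7]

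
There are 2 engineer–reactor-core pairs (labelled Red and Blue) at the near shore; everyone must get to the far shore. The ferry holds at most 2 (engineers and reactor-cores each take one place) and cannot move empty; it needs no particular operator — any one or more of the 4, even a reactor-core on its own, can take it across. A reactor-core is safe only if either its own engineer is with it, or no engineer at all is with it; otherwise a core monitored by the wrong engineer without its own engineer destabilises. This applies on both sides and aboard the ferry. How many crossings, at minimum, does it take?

5

Counting alone: each trip to the far shore takes at most 2 across and each return brings at least 1 back, so after t trips out (and t−1 returns) at most 2t − (t−1) of the 4 are across; that first reaches 4 at t = 3, so at least 5 crossings are needed.
The plan below uses exactly 5 crossings, so it is optimal:
1. engineer Red and reactor-core Red cross → the far shore.
2. engineer Red crosses ← the near shore.
3. engineer Blue and engineer Red cross → the far shore.
4. engineer Blue crosses ← the near shore.
5. engineer Blue and reactor-core Blue cross → the far shore.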